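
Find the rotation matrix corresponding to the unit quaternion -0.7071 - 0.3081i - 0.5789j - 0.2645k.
[[0.1898, -0.0173, 0.9817], [0.7308, 0.6702, -0.1295], [-0.6557, 0.742, 0.1399]]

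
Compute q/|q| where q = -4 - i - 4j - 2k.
-0.6576 - 0.1644i - 0.6576j - 0.3288k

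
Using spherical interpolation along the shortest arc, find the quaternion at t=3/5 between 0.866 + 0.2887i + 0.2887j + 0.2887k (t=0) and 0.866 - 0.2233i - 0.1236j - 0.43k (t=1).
0.9864 - 0.0161i + 0.051j - 0.1554k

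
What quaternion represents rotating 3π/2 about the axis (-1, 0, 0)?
-0.7071 - 0.7071i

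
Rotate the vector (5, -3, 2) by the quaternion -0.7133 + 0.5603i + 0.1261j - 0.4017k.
(3.263, 4.82, 2.031)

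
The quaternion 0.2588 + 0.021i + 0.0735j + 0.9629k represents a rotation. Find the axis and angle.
axis = (0.0217, 0.0761, 0.9969), θ = 5π/6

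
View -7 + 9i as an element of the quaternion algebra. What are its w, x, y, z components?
-7 + 9i + 0j + 0k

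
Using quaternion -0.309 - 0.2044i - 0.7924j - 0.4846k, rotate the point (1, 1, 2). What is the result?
(0.675, 2.354, -0.076)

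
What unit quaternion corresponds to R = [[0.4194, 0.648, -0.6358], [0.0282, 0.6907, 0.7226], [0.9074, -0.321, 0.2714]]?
0.7716 - 0.3381i - 0.5j - 0.2008k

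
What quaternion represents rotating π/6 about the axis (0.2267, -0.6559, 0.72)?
0.9659 + 0.0587i - 0.1698j + 0.1863k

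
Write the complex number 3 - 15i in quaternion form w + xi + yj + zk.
3 - 15i + 0j + 0k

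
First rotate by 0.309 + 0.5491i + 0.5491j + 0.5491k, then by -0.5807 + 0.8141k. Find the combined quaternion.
-0.6265 - 0.7659i + 0.1282j - 0.0673k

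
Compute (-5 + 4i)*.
-5 - 4i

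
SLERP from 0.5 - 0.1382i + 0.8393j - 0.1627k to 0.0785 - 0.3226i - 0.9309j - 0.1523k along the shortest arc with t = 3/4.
0.0777 + 0.2164i + 0.9703j + 0.0749k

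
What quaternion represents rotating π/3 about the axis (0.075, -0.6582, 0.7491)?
0.866 + 0.0375i - 0.3291j + 0.3745k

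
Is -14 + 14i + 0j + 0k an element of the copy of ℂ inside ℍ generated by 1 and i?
Yes. The quaternion -14 + 14i has j- and k-coefficients y = z = 0, so it lies in the complex subalgebra spanned by 1 and i.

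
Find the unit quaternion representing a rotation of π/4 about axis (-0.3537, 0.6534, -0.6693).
0.9239 - 0.1354i + 0.25j - 0.2561k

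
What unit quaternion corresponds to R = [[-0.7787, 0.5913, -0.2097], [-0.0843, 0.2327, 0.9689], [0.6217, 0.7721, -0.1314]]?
-0.284 + 0.1732i + 0.7319j + 0.5947k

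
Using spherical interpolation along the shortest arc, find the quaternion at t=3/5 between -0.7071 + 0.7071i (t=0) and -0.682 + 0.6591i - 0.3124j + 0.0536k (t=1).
-0.7008 + 0.6869i - 0.1895j + 0.0325k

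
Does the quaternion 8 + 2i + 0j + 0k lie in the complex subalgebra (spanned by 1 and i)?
Yes. The quaternion 8 + 2i has j- and k-coefficients y = z = 0, so it lies in the complex subalgebra spanned by 1 and i.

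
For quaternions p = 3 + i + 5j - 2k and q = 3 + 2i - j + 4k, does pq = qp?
No: pq = 20 + 27i + 4j - 5k ≠ 20 - 9i + 20j + 17k = qp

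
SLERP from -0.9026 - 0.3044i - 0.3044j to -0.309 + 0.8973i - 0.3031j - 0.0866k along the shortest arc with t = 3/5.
-0.7439 + 0.527i - 0.4054j - 0.0673k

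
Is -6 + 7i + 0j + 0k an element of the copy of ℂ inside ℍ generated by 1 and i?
Yes. The quaternion -6 + 7i has j- and k-coefficients y = z = 0, so it lies in the complex subalgebra spanned by 1 and i.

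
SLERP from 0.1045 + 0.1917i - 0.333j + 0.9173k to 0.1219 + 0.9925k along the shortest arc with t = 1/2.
0.1154 + 0.0977i - 0.1698j + 0.9738k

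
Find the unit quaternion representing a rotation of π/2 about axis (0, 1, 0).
0.7071 + 0.7071j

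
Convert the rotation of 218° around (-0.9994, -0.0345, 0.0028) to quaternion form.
-0.3256 - 0.945i - 0.0326j + 0.0026k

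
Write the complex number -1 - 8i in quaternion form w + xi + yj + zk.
-1 - 8i + 0j + 0k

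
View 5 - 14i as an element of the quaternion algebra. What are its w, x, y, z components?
5 - 14i + 0j + 0k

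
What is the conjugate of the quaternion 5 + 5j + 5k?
5 - 5j - 5k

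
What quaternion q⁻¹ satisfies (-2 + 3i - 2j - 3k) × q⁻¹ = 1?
-0.0769 - 0.1154i + 0.0769j + 0.1154k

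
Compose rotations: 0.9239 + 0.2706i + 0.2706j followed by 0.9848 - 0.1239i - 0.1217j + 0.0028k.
0.9763 + 0.1513i + 0.1548j + 0.002k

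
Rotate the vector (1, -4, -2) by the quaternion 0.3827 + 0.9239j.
(-2.121, -4, 0.707)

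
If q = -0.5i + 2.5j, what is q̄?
0.5i - 2.5j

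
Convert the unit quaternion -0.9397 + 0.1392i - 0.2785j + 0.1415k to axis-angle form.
axis = (0.407, -0.8143, 0.4137), θ = 320°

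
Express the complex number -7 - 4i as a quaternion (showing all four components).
-7 - 4i + 0j + 0k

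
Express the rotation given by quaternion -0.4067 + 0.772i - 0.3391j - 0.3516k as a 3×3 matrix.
[[0.5228, -0.8096, -0.267], [-0.2376, -0.4392, 0.8664], [-0.8187, -0.3895, -0.4219]]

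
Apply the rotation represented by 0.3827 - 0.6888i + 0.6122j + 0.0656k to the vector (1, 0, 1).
(0.62, -0.186, -1.257)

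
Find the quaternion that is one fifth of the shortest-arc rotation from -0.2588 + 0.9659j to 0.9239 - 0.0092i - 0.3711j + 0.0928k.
-0.4318 + 0.0021i + 0.9017j - 0.0214k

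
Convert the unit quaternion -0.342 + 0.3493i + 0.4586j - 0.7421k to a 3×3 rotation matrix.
[[-0.5221, -0.1872, -0.8321], [0.828, -0.3454, -0.4417], [-0.2047, -0.9196, 0.3354]]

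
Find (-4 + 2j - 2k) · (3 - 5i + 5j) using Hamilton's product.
-22 + 30i - 4j + 4k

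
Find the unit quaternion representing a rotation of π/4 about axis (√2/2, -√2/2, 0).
0.9239 + 0.2706i - 0.2706j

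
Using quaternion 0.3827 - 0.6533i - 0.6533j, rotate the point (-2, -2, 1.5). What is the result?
(-2.75, -1.25, -1.061)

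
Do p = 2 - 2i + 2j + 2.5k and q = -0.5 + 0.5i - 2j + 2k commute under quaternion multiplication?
No: pq = -1 + 11i + 0.25j + 5.75k ≠ -1 - 7i - 10.25j - 0.25k = qp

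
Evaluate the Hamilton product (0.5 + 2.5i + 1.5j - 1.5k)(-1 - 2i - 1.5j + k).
8.25 - 4.25i - 1.75j + 1.25k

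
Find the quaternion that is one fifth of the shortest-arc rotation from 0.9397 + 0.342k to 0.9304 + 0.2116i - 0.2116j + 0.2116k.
0.946 + 0.0431i - 0.0431j + 0.3184k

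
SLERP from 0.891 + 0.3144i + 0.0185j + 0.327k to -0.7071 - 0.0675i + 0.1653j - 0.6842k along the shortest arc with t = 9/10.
0.7348 + 0.0941i - 0.1481j + 0.6551k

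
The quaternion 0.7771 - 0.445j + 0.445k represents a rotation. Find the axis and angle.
axis = (0, -√2/2, √2/2), θ = 78°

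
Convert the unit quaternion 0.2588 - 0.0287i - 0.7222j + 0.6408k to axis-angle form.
axis = (-0.0297, -0.7477, 0.6634), θ = 5π/6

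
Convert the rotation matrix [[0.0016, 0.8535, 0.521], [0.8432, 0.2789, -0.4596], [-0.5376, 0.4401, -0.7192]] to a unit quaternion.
0.3746 + 0.6004i + 0.7065j - 0.0069k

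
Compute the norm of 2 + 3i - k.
√14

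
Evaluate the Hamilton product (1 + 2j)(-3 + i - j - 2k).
-1 - 3i - 7j - 4k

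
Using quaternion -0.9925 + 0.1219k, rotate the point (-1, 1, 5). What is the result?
(-0.728, 1.212, 5)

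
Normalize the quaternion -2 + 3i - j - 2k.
-0.4714 + 0.7071i - 0.2357j - 0.4714k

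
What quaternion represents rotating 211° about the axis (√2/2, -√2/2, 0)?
-0.2672 + 0.6814i - 0.6814j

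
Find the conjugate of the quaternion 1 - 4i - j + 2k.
1 + 4i + j - 2k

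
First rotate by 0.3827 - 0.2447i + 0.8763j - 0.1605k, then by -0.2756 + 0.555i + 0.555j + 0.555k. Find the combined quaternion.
-0.3669 - 0.2956i - 0.0758j + 0.8788k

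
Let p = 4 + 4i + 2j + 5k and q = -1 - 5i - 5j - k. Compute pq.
31 - i - 43j - 19k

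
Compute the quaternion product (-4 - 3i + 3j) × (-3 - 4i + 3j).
-9 + 25i - 21j + 3k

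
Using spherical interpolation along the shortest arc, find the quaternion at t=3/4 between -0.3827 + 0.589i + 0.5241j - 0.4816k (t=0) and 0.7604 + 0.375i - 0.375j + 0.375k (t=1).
-0.7445 - 0.1295i + 0.4696j - 0.4566k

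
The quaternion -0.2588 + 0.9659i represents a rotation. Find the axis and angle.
axis = (1, 0, 0), θ = 7π/6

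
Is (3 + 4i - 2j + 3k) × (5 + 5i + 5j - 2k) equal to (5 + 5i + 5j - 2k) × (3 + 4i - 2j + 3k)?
No: pq = 11 + 24i + 28j + 39k ≠ 11 + 46i - 18j - 21k = qp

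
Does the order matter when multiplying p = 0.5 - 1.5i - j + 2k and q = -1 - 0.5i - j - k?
Yes: pq = -0.25 + 4.25i - 2j - 1.5k ≠ -0.25 - 1.75i + 3j - 3.5k = qp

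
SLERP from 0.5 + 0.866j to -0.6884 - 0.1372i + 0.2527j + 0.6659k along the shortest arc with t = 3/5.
0.8044 + 0.1054i + 0.2827j - 0.5117k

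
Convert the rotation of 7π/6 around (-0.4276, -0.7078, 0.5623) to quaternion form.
-0.2588 - 0.413i - 0.6837j + 0.5431k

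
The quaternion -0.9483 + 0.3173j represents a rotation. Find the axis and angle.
axis = (0, 1, 0), θ = 323°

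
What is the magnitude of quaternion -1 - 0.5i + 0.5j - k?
1.581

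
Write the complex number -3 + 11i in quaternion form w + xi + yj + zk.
-3 + 11i + 0j + 0k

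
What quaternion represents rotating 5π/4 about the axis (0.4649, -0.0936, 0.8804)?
-0.3827 + 0.4295i - 0.0865j + 0.8134k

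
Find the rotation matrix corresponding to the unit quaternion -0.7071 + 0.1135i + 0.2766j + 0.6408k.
[[0.0257, 0.969, -0.2457], [-0.8434, 0.153, 0.515], [0.5366, 0.194, 0.8212]]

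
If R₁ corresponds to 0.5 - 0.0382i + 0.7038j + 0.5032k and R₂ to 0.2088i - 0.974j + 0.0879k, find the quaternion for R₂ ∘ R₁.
0.6492 - 0.4476i - 0.5954j + 0.1537k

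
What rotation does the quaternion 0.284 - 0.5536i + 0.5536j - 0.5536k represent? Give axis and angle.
axis = (-√3/3, √3/3, -√3/3), θ = 147°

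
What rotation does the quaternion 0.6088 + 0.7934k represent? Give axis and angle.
axis = (0, 0, 1), θ = 105°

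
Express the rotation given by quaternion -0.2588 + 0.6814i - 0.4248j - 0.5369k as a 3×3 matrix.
[[0.0626, -0.8568, -0.5118], [-0.301, -0.5051, 0.8088], [-0.9516, 0.1035, -0.2895]]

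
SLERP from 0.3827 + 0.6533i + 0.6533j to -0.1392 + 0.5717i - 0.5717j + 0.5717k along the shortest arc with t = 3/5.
0.3287 - 0.079i + 0.8254j - 0.4522k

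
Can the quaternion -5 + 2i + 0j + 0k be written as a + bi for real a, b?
Yes. The quaternion -5 + 2i has j- and k-coefficients y = z = 0, so it lies in the complex subalgebra spanned by 1 and i.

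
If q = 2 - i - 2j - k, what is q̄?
2 + i + 2j + k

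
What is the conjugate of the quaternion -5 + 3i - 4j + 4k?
-5 - 3i + 4j - 4k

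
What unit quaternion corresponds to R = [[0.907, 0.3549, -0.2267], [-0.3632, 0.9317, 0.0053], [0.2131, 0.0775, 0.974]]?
0.9763 + 0.0185i - 0.1126j - 0.1839k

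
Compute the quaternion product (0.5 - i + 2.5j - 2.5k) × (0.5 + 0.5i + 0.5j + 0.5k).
0.75 + 2.25i + 0.75j - 2.75k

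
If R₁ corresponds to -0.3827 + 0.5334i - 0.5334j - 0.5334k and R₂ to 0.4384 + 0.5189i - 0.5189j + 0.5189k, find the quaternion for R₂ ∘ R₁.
-0.4446 + 0.5888i + 0.5183j - 0.4324k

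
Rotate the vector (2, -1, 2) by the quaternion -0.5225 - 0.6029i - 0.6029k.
(2.63, 0.454, 1.37)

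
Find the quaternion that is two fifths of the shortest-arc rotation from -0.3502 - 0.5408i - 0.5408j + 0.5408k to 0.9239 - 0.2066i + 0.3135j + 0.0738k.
-0.7111 - 0.2819i - 0.5418j + 0.3483k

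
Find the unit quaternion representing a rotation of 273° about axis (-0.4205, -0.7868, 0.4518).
-0.7254 - 0.2895i - 0.5416j + 0.311k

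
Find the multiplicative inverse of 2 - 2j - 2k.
0.1667 + 0.1667j + 0.1667k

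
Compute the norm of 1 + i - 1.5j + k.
2.291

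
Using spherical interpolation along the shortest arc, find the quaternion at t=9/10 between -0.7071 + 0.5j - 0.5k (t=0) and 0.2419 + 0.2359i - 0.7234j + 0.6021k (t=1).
-0.295 - 0.2147i + 0.7112j - 0.6009k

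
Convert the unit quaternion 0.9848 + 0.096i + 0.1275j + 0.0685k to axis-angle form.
axis = (0.5527, 0.7341, 0.3944), θ = 20°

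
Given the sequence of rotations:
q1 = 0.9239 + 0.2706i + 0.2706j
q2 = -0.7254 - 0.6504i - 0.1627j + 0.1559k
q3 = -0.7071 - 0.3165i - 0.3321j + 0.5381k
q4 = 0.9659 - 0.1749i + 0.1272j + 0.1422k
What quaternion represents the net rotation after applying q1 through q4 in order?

q2 · q1 = -0.4502 - 0.8394i - 0.3044j + 0.0121k
q3 · q2 · q1 = -0.0549 + 0.8958i - 0.0831j - 0.4332k
q4 · q3 · q2 · q1 = 0.1758 + 0.8316i - 0.0356j - 0.5256k
0.1758 + 0.8316i - 0.0356j - 0.5256k


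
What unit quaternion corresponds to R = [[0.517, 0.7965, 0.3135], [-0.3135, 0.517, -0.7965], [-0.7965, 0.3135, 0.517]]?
0.7986 + 0.3475i + 0.3475j - 0.3475k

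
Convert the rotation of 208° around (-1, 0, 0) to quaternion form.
-0.2419 - 0.9703i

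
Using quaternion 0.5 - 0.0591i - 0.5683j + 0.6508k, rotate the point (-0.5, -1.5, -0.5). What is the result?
(1.445, -0.238, 0.779)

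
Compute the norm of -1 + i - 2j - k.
√7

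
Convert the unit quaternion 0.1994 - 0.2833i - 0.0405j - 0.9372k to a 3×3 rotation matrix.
[[-0.76, 0.3967, 0.5149], [-0.3508, -0.9172, 0.1889], [0.5472, -0.0371, 0.8362]]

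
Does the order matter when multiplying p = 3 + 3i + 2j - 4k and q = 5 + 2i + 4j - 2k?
Yes: pq = -7 + 33i + 20j - 18k ≠ -7 + 9i + 24j - 34k = qp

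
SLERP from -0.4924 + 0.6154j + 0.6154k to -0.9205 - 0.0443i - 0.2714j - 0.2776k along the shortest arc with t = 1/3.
-0.841 - 0.0208i + 0.3837j + 0.3808k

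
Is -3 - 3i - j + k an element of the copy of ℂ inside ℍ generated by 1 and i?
No. The quaternion -3 - 3i - j + k has j-coefficient y = -1 and k-coefficient z = 1, not both zero, so it does not lie in the complex subalgebra spanned by 1 and i.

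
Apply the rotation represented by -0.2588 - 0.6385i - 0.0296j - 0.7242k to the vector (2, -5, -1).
(0.644, 5.434, -0.231)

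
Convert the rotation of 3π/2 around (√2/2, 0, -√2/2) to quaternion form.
-0.7071 + 0.5i - 0.5k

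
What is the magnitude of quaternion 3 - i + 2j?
√14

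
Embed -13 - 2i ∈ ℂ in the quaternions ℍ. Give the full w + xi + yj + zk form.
-13 - 2i + 0j + 0k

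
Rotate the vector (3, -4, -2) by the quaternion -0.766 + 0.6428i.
(3, -2.664, 3.592)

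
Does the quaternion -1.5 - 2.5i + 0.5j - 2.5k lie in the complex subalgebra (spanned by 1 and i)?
No. The quaternion -1.5 - 2.5i + 0.5j - 2.5k has j-coefficient y = 0.5 and k-coefficient z = -2.5, not both zero, so it does not lie in the complex subalgebra spanned by 1 and i.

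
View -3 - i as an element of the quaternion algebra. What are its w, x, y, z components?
-3 - i + 0j + 0k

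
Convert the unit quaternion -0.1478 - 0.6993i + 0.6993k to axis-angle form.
axis = (-√2/2, 0, √2/2), θ = 197°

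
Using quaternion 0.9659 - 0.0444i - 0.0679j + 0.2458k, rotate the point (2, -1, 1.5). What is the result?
(1.979, 0.165, 1.818)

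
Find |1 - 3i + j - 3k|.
√20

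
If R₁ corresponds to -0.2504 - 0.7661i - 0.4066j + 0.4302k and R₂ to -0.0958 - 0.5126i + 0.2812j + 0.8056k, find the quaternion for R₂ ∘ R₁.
-0.6009 + 0.6503i - 0.4281j + 0.1809k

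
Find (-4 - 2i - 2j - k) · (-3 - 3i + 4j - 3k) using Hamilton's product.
11 + 28i - 13j + k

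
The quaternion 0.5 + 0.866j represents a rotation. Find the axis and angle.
axis = (0, 1, 0), θ = 2π/3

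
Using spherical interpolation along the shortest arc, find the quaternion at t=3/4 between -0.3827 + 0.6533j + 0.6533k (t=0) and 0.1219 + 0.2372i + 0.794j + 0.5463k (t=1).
-0.0073 + 0.1826i + 0.784j + 0.5933k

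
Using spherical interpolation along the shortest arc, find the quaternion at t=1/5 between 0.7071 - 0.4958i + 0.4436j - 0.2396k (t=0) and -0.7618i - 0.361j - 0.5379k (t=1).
0.6233 - 0.6328i + 0.2983j - 0.3494k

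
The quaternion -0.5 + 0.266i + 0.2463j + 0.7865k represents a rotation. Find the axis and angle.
axis = (0.3071, 0.2844, 0.9082), θ = 4π/3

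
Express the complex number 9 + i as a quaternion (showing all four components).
9 + i + 0j + 0k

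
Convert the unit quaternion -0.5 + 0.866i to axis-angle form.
axis = (1, 0, 0), θ = 4π/3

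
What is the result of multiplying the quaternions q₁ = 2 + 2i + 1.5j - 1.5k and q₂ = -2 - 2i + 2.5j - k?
-5.25 - 5.75i + 7j + 9k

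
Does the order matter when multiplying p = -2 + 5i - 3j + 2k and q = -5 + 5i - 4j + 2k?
Yes: pq = -31 - 33i + 23j - 19k ≠ -31 - 37i + 23j - 9k = qp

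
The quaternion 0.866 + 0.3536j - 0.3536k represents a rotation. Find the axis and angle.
axis = (0, √2/2, -√2/2), θ = π/3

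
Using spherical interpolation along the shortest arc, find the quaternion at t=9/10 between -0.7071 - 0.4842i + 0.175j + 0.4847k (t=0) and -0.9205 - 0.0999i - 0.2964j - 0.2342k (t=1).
-0.9415 - 0.1507i - 0.2553j - 0.1605k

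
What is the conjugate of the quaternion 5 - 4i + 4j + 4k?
5 + 4i - 4j - 4k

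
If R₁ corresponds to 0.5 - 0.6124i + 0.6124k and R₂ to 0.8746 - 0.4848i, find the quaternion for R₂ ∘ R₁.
0.1404 - 0.778i + 0.2969j + 0.5356k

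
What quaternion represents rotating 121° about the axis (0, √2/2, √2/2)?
0.4924 + 0.6154j + 0.6154k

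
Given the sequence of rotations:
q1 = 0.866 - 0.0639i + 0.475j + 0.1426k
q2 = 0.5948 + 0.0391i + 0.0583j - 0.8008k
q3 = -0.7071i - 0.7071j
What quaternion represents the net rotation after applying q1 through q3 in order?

q2 · q1 = 0.6041 + 0.3845i + 0.3786j - 0.5864k
q3 · q2 · q1 = 0.5396 - 0.0125i - 0.8418j + 0.0042k
0.5396 - 0.0125i - 0.8418j + 0.0042k


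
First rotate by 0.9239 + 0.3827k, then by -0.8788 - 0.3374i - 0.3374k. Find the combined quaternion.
-0.6828 - 0.3117i + 0.1291j - 0.648k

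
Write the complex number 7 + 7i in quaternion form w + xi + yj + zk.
7 + 7i + 0j + 0k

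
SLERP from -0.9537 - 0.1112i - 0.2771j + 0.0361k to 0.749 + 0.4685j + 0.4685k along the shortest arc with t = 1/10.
-0.9478 - 0.1012i - 0.302j - 0.0169k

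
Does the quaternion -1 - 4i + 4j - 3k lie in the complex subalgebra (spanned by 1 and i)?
No. The quaternion -1 - 4i + 4j - 3k has j-coefficient y = 4 and k-coefficient z = -3, not both zero, so it does not lie in the complex subalgebra spanned by 1 and i.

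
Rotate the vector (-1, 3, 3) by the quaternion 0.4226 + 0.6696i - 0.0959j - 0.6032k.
(-1.776, -2.586, 3.026)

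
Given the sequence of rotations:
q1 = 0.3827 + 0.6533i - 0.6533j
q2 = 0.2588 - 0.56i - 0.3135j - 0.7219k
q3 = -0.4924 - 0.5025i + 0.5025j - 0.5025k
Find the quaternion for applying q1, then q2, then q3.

q2 · q1 = 0.2601 - 0.5169i - 0.7607j + 0.2944k
q3 · q2 · q1 = 0.1424 - 0.1105i + 0.9129j + 0.3663k
0.1424 - 0.1105i + 0.9129j + 0.3663k


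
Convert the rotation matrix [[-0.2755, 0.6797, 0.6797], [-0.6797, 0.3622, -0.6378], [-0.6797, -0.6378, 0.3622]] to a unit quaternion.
0.6019 + 0.5647j - 0.5647k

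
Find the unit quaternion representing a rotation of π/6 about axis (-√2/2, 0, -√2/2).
0.9659 - 0.183i - 0.183k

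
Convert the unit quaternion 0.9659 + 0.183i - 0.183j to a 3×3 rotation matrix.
[[0.933, -0.067, -0.3535], [-0.067, 0.933, -0.3535], [0.3535, 0.3535, 0.866]]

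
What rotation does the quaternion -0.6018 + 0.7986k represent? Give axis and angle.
axis = (0, 0, 1), θ = 254°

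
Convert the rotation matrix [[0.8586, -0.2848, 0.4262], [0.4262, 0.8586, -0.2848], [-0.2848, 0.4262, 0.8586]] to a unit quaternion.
0.9455 + 0.188i + 0.188j + 0.188k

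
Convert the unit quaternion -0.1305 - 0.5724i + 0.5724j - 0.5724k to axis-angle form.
axis = (-√3/3, √3/3, -√3/3), θ = 195°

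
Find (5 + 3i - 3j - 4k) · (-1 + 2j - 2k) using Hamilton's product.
-7 + 11i + 19j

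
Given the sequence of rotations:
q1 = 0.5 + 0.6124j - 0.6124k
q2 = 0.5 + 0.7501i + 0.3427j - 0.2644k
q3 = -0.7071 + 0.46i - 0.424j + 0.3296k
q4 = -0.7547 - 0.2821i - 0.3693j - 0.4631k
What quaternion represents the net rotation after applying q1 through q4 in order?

q2 · q1 = -0.1218 + 0.3271i + 0.9369j + 0.021k
q3 · q2 · q1 = 0.326 - 0.605i - 0.5127j + 0.5147k
q4 · q3 · q2 · q1 = -0.3677 - 0.0629i + 0.6919j - 0.6182k
-0.3677 - 0.0629i + 0.6919j - 0.6182k


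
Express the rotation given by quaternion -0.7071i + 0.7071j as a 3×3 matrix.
[[0, -1, 0], [-1, 0, 0], [0, 0, -1]]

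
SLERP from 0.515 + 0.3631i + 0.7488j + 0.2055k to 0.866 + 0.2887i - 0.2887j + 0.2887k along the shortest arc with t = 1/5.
0.6678 + 0.3899i + 0.5818j + 0.2522k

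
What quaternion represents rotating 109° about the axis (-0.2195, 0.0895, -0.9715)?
0.5807 - 0.1787i + 0.0729j - 0.7909k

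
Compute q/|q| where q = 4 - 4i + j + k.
0.686 - 0.686i + 0.1715j + 0.1715k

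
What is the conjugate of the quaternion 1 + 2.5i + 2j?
1 - 2.5i - 2j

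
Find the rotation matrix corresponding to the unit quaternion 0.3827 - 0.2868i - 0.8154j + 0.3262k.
[[-0.5426, 0.218, -0.8112], [0.7174, 0.6227, -0.3125], [0.437, -0.7515, -0.4943]]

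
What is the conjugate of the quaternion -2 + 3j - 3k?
-2 - 3j + 3k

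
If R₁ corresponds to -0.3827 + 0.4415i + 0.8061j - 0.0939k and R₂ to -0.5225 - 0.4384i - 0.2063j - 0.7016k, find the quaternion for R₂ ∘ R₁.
0.4939 + 0.522i - 0.6932j + 0.0553k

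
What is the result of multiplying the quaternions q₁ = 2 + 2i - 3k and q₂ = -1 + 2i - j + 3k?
3 - i - 14j + 7k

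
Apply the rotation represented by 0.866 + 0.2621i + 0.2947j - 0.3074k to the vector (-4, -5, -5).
(-7.73, 1.319, -2.122)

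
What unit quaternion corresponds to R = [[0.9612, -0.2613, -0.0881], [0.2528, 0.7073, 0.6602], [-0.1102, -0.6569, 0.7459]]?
0.9239 - 0.3564i + 0.006j + 0.1391k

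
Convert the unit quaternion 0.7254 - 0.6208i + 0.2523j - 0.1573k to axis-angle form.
axis = (-0.9019, 0.3665, -0.2285), θ = 87°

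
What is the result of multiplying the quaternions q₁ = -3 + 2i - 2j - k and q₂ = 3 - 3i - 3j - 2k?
-11 + 16i + 10j - 9k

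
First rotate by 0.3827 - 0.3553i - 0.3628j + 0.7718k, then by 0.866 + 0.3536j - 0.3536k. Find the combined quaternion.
0.7326 - 0.1631i - 0.0532j + 0.6587k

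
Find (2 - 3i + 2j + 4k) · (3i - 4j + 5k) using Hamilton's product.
-3 + 32i + 19j + 16k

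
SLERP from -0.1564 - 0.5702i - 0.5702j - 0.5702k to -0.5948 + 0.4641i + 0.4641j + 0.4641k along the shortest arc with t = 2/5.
0.1599 - 0.5699i - 0.5699j - 0.5699k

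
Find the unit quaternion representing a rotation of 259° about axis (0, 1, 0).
-0.6361 + 0.7716j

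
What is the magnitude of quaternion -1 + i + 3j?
√11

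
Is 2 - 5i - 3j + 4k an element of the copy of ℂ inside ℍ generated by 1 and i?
No. The quaternion 2 - 5i - 3j + 4k has j-coefficient y = -3 and k-coefficient z = 4, not both zero, so it does not lie in the complex subalgebra spanned by 1 and i.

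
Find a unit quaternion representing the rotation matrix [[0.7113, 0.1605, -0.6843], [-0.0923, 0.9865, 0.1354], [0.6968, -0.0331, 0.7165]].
0.9239 - 0.0456i - 0.3737j - 0.0684k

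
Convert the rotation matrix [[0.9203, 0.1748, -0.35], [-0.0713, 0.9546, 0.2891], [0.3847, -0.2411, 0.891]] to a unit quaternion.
0.9703 - 0.1366i - 0.1893j - 0.0634k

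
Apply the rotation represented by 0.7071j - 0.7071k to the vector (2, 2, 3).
(-2, -3, -2)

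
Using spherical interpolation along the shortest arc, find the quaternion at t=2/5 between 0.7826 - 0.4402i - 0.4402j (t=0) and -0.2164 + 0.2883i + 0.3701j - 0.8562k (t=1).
0.6407 - 0.4398i - 0.4788j + 0.4083k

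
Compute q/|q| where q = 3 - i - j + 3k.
0.6708 - 0.2236i - 0.2236j + 0.6708k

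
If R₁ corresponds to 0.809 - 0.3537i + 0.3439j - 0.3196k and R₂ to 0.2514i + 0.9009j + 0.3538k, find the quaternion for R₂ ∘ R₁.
-0.1078 - 0.2062i + 0.684j + 0.6913k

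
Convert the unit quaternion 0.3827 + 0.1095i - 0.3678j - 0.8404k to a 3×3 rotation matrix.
[[-0.6831, 0.5627, -0.4656], [-0.7238, -0.4365, 0.5344], [0.0975, 0.702, 0.7055]]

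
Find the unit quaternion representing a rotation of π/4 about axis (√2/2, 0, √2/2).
0.9239 + 0.2706i + 0.2706k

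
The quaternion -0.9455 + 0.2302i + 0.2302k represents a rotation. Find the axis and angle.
axis = (√2/2, 0, √2/2), θ = 322°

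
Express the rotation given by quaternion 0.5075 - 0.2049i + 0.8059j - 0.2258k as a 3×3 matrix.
[[-0.4009, -0.1011, 0.9105], [-0.5594, 0.8141, -0.156], [-0.7255, -0.5719, -0.3829]]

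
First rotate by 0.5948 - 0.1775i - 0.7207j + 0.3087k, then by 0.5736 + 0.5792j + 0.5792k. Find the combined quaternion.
0.5798 + 0.4944i - 0.1717j + 0.6244k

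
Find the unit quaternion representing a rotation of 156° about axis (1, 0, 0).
0.2079 + 0.9781i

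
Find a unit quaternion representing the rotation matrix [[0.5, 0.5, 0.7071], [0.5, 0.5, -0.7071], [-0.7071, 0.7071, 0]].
0.7071 + 0.5i + 0.5j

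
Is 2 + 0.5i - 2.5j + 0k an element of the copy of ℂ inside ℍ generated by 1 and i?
No. The quaternion 2 + 0.5i - 2.5j has j-coefficient y = -2.5 and k-coefficient z = 0, not both zero, so it does not lie in the complex subalgebra spanned by 1 and i.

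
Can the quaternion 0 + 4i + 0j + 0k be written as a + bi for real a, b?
Yes. The quaternion 4i has j- and k-coefficients y = z = 0, so it lies in the complex subalgebra spanned by 1 and i.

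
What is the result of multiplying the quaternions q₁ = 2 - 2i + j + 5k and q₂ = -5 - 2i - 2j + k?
-17 + 17i - 17j - 17k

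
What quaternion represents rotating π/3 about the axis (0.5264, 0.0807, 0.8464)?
0.866 + 0.2632i + 0.0403j + 0.4232k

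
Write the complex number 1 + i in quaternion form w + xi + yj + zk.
1 + i + 0j + 0k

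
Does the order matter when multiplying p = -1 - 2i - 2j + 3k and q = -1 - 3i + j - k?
Yes: pq = 4i - 10j - 10k ≠ 6i + 12j + 6k = qp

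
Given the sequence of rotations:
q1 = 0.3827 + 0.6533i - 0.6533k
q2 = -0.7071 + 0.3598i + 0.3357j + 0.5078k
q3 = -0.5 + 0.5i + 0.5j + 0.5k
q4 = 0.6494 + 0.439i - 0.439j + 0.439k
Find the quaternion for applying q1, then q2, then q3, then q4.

q2 · q1 = -0.1739 - 0.5436i + 0.6953j + 0.437k
q3 · q2 · q1 = -0.2074 + 0.0557i - 0.9249j + 0.314k
q4 · q3 · q2 · q1 = -0.703 + 0.2133i - 0.623j - 0.2687k
-0.703 + 0.2133i - 0.623j - 0.2687k


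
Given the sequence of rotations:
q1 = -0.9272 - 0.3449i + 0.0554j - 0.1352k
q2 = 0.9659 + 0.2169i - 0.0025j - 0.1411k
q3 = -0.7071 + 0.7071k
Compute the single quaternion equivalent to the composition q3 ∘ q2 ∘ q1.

q2 · q1 = -0.8397 - 0.5261i + 0.1338j + 0.0114k
q3 · q2 · q1 = 0.5857 + 0.2774i - 0.4666j - 0.6018k
0.5857 + 0.2774i - 0.4666j - 0.6018k


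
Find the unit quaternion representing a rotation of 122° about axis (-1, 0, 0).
0.4848 - 0.8746i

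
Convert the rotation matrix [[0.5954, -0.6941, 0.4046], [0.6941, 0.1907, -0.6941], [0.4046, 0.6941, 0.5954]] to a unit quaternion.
0.7716 + 0.4498i + 0.4498k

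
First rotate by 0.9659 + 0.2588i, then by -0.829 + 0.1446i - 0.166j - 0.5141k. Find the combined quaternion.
-0.8382 - 0.0749i - 0.2934j - 0.4536k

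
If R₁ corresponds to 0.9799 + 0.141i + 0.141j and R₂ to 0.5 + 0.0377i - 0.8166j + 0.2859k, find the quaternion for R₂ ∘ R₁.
0.5998 + 0.0671i - 0.6894j + 0.4006k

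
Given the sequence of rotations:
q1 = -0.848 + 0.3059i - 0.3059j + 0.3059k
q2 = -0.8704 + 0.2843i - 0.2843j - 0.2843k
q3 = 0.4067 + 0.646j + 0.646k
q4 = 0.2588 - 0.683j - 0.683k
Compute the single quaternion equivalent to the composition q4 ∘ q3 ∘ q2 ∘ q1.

q2 · q1 = 0.6511 - 0.6813i + 0.3334j - 0.0252k
q3 · q2 · q1 = 0.0657 - 0.5087i + 0.1161j + 0.8505k
q4 · q3 · q2 · q1 = 0.6772 - 0.6332i + 0.3326j - 0.1722k
0.6772 - 0.6332i + 0.3326j - 0.1722k


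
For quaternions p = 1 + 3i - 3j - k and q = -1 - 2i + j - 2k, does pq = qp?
No: pq = 6 + 2i + 12j - 4k ≠ 6 - 12i - 4j + 2k = qp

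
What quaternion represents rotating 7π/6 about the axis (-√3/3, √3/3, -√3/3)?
-0.2588 - 0.5577i + 0.5577j - 0.5577k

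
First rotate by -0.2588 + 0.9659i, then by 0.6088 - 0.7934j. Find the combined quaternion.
-0.1576 + 0.588i + 0.2053j + 0.7663k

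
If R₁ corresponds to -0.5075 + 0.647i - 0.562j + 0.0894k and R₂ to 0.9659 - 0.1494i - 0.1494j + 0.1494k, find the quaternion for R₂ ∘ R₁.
-0.4909 + 0.7714i - 0.357j + 0.1912k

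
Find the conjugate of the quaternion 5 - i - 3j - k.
5 + i + 3j + k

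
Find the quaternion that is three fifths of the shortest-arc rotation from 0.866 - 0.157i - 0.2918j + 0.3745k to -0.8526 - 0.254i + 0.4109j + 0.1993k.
0.9164 + 0.0938i - 0.3874j + 0.0349k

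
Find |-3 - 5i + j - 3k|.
√44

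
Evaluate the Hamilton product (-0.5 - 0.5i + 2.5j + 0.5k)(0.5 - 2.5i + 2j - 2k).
-5.5 - 5i - 2j + 6.5k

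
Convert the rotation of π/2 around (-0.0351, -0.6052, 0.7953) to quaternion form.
0.7071 - 0.0248i - 0.4279j + 0.5624k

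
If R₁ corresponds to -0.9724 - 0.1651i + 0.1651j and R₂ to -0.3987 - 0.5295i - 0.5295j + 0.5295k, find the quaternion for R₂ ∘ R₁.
0.3877 + 0.4933i + 0.3616j - 0.6897k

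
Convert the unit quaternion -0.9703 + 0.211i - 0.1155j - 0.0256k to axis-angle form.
axis = (0.8723, -0.4775, -0.1058), θ = 332°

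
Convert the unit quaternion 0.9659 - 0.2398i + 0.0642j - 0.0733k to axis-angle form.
axis = (-0.9264, 0.248, -0.2832), θ = π/6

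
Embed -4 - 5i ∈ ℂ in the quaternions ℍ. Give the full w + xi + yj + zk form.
-4 - 5i + 0j + 0k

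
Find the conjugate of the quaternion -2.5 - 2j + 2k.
-2.5 + 2j - 2k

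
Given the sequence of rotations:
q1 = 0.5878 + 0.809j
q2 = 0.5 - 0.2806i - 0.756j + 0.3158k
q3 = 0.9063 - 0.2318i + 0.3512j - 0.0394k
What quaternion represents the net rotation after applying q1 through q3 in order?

q2 · q1 = 0.9055 - 0.4204i - 0.0399j - 0.0414k
q3 · q2 · q1 = 0.7356 - 0.607i + 0.2888j + 0.0837k
0.7356 - 0.607i + 0.2888j + 0.0837k


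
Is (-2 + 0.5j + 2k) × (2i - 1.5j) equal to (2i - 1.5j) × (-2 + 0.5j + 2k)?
No: pq = 0.75 - i + 7j - k ≠ 0.75 - 7i - j + k = qp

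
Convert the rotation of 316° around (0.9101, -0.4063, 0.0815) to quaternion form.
-0.9272 + 0.3409i - 0.1522j + 0.0305k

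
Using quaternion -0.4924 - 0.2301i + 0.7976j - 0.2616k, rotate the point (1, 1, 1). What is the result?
(-1.699, 0.004, 0.337)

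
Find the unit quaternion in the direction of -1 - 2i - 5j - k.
-0.1796 - 0.3592i - 0.898j - 0.1796k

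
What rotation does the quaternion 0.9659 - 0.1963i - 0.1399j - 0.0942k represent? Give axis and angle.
axis = (-0.7585, -0.5406, -0.364), θ = π/6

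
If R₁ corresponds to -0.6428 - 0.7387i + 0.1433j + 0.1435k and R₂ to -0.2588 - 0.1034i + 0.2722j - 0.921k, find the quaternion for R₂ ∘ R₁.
0.1831 + 0.4287i + 0.4831j + 0.7411k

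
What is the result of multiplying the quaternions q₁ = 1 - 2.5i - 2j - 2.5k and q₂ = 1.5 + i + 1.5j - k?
4.5 + 3i - 6.5j - 6.5k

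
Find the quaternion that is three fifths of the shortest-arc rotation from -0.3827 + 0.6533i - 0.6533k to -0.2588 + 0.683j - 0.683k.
-0.3502 + 0.3018i + 0.4577j - 0.7595k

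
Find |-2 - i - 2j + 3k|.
√18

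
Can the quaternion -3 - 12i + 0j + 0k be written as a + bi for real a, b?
Yes. The quaternion -3 - 12i has j- and k-coefficients y = z = 0, so it lies in the complex subalgebra spanned by 1 and i.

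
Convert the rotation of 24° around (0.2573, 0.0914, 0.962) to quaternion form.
0.9781 + 0.0535i + 0.019j + 0.2k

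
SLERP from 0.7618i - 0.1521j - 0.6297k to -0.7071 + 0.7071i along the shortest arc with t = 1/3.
-0.2751 + 0.8352i - 0.1118j - 0.4629k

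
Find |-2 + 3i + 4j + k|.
√30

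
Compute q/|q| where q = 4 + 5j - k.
0.6172 + 0.7715j - 0.1543k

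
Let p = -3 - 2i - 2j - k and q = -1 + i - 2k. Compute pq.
3 + 3i - 3j + 9k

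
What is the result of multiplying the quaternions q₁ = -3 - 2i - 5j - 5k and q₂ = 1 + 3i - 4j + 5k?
8 - 56i + 2j + 3k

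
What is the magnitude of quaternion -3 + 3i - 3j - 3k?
6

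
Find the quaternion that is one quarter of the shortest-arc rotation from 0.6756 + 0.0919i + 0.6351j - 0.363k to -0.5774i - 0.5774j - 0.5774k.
0.5886 + 0.2769i + 0.7501j - 0.1194k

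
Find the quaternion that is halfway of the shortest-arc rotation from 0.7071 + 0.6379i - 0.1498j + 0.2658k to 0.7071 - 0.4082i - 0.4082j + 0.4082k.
0.8424 + 0.1368i - 0.3324j + 0.4015k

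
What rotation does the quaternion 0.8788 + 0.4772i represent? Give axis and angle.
axis = (1, 0, 0), θ = 57°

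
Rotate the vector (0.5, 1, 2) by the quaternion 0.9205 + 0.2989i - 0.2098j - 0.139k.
(-0.372, -0.392, 2.227)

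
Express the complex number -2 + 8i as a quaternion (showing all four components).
-2 + 8i + 0j + 0k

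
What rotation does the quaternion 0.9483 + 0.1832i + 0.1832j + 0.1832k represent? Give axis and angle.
axis = (√3/3, √3/3, √3/3), θ = 37°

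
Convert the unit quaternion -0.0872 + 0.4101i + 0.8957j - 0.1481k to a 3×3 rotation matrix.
[[-0.6484, 0.7088, -0.2777], [0.7605, 0.6198, -0.1938], [0.0347, -0.3368, -0.9409]]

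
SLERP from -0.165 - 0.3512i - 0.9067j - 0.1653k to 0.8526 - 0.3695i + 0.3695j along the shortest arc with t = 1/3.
-0.4863 - 0.1161i - 0.8565j - 0.1278k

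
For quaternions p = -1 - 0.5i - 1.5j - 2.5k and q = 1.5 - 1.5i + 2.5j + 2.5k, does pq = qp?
No: pq = 7.75 + 3.25i + 0.25j - 9.75k ≠ 7.75 - 1.75i - 9.75j - 2.75k = qp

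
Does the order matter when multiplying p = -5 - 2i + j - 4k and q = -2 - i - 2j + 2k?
Yes: pq = 18 + 3i + 16j + 3k ≠ 18 + 15i - 7k = qp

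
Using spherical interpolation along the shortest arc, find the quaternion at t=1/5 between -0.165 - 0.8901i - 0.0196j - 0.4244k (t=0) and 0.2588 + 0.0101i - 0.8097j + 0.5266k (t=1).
-0.2172 - 0.8007i + 0.1993j - 0.5215k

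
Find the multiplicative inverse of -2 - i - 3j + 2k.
-0.1111 + 0.0556i + 0.1667j - 0.1111k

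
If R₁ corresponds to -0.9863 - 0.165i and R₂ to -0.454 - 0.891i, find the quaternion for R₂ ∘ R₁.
0.3008 + 0.9537i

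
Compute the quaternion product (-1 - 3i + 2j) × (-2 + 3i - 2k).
11 - i - 10j - 4k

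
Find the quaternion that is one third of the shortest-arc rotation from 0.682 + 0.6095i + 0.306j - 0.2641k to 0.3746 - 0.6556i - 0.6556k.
0.7684 + 0.1996i + 0.2621j - 0.5486k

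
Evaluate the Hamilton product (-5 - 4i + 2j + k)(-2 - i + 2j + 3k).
-1 + 17i - 3j - 23k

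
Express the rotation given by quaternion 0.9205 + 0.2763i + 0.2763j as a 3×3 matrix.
[[0.8473, 0.1527, 0.5087], [0.1527, 0.8473, -0.5087], [-0.5087, 0.5087, 0.6946]]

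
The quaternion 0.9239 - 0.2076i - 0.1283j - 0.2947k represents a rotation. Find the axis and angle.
axis = (-0.5426, -0.3353, -0.7702), θ = π/4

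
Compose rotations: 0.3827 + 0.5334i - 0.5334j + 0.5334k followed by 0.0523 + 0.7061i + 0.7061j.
0.02 + 0.6748i - 0.1343j - 0.7254k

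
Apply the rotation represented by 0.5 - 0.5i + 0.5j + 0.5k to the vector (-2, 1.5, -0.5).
(-1.5, -0.5, 2)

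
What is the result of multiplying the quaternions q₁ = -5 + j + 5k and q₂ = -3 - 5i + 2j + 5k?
-12 + 20i - 38j - 35k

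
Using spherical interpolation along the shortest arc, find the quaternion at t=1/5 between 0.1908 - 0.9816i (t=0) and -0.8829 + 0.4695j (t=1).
0.4221 - 0.8969i - 0.1318j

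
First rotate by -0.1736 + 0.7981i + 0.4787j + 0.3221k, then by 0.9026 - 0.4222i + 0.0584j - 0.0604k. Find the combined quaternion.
0.1718 + 0.8414i + 0.5097j + 0.0525k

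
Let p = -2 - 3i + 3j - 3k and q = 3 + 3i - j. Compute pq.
6 - 18i + 2j - 15k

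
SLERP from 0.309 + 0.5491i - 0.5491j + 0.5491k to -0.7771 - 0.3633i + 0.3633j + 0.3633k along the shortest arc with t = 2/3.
0.7108 + 0.496i - 0.496j - 0.0517k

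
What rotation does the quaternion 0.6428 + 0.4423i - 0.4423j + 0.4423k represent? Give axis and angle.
axis = (√3/3, -√3/3, √3/3), θ = 100°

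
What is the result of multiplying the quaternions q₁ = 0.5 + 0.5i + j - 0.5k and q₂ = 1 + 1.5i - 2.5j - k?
1.75 - i - 0.5j - 3.75k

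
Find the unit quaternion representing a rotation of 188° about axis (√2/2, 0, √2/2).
-0.0698 + 0.7054i + 0.7054k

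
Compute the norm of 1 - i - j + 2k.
√7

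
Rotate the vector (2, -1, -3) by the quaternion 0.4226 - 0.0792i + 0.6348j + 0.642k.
(-1.922, -1.925, -2.569)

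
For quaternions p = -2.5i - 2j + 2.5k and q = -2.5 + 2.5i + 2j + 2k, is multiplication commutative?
No: pq = 5.25 - 2.75i + 16.25j - 6.25k ≠ 5.25 + 15.25i - 6.25j - 6.25k = qp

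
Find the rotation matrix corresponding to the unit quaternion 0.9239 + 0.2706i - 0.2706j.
[[0.8536, -0.1464, -0.5], [-0.1464, 0.8536, -0.5], [0.5, 0.5, 0.7071]]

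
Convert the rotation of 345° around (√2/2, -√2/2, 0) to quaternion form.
-0.9914 + 0.0923i - 0.0923j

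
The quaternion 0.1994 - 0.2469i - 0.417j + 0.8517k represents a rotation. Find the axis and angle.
axis = (-0.252, -0.4255, 0.8692), θ = 157°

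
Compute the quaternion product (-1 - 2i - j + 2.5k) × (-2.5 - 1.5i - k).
2 + 7.5i - 3.25j - 6.75k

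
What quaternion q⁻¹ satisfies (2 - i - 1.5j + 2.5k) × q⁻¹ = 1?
0.1481 + 0.0741i + 0.1111j - 0.1852k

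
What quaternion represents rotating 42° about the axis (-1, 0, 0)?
0.9336 - 0.3584i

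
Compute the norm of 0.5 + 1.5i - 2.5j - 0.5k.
3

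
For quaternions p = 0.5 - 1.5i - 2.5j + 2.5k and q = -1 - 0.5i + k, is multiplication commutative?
No: pq = -3.75 - 1.25i + 2.75j - 3.25k ≠ -3.75 + 3.75i + 2.25j - 0.75k = qp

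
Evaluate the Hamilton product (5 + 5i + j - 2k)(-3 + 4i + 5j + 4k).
-32 + 19i - 6j + 47k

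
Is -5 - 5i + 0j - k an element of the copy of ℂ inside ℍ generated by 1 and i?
No. The quaternion -5 - 5i - k has j-coefficient y = 0 and k-coefficient z = -1, not both zero, so it does not lie in the complex subalgebra spanned by 1 and i.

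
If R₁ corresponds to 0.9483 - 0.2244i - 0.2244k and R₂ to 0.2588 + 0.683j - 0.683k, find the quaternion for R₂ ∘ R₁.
0.0922 - 0.2113i + 0.801j - 0.5525k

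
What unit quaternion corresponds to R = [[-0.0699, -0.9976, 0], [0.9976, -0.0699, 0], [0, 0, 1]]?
0.6819 + 0.7314k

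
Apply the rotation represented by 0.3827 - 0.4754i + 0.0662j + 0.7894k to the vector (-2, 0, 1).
(-0.19, -0.614, 2.142)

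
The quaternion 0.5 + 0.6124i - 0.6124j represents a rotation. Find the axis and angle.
axis = (√2/2, -√2/2, 0), θ = 2π/3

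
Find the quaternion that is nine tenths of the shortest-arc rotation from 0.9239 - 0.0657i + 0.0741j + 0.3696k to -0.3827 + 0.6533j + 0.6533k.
0.5137 - 0.0099i - 0.6285j - 0.584k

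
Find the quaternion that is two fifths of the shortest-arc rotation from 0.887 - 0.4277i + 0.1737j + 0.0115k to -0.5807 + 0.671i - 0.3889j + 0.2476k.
0.7895 - 0.5432i + 0.269j - 0.0958k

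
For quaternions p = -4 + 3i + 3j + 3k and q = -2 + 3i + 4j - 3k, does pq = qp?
No: pq = -4 - 39i - 4j + 9k ≠ -4 + 3i - 40j + 3k = qp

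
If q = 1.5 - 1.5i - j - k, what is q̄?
1.5 + 1.5i + j + k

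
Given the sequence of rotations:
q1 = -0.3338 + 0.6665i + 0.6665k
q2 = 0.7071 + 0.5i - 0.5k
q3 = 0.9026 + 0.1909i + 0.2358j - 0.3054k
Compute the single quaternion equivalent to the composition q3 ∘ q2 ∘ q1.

q2 · q1 = -0.236 + 0.3044i - 0.6665j + 0.6382k
q3 · q2 · q1 = 0.0809 + 0.1766i - 0.872j + 0.4491k
0.0809 + 0.1766i - 0.872j + 0.4491k
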